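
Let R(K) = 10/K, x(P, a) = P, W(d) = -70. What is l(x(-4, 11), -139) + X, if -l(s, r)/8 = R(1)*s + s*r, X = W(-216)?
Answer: -4198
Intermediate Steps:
X = -70
l(s, r) = -80*s - 8*r*s (l(s, r) = -8*((10/1)*s + s*r) = -8*((10*1)*s + r*s) = -8*(10*s + r*s) = -80*s - 8*r*s)
l(x(-4, 11), -139) + X = -8*(-4)*(10 - 139) - 70 = -8*(-4)*(-129) - 70 = -4128 - 70 = -4198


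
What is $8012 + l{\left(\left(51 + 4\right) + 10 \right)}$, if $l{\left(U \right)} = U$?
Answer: $8077$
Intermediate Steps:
$8012 + l{\left(\left(51 + 4\right) + 10 \right)} = 8012 + \left(\left(51 + 4\right) + 10\right) = 8012 + \left(55 + 10\right) = 8012 + 65 = 8077$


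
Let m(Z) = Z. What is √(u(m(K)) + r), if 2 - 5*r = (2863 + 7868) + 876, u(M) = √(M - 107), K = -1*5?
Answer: √(-2321 + 4*I*√7) ≈ 0.1098 + 48.177*I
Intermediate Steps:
K = -5
u(M) = √(-107 + M)
r = -2321 (r = ⅖ - ((2863 + 7868) + 876)/5 = ⅖ - (10731 + 876)/5 = ⅖ - ⅕*11607 = ⅖ - 11607/5 = -2321)
√(u(m(K)) + r) = √(√(-107 - 5) - 2321) = √(√(-112) - 2321) = √(4*I*√7 - 2321) = √(-2321 + 4*I*√7)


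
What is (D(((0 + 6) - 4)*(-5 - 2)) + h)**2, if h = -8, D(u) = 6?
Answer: 4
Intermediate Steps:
(D(((0 + 6) - 4)*(-5 - 2)) + h)**2 = (6 - 8)**2 = (-2)**2 = 4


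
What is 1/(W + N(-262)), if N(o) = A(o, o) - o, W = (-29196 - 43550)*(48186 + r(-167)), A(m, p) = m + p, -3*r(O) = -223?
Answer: -3/10532239412 ≈ -2.8484e-10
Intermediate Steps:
r(O) = 223/3 (r(O) = -⅓*(-223) = 223/3)
W = -10532238626/3 (W = (-29196 - 43550)*(48186 + 223/3) = -72746*144781/3 = -10532238626/3 ≈ -3.5107e+9)
N(o) = o (N(o) = (o + o) - o = 2*o - o = o)
1/(W + N(-262)) = 1/(-10532238626/3 - 262) = 1/(-10532239412/3) = -3/10532239412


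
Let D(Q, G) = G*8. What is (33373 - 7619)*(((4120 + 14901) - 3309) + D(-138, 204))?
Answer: 446677376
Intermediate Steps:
D(Q, G) = 8*G
(33373 - 7619)*(((4120 + 14901) - 3309) + D(-138, 204)) = (33373 - 7619)*(((4120 + 14901) - 3309) + 8*204) = 25754*((19021 - 3309) + 1632) = 25754*(15712 + 1632) = 25754*17344 = 446677376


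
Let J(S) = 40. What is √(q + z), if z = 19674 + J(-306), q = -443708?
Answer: I*√423994 ≈ 651.15*I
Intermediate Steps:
z = 19714 (z = 19674 + 40 = 19714)
√(q + z) = √(-443708 + 19714) = √(-423994) = I*√423994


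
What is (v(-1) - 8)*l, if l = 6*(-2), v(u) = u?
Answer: 108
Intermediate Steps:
l = -12
(v(-1) - 8)*l = (-1 - 8)*(-12) = -9*(-12) = 108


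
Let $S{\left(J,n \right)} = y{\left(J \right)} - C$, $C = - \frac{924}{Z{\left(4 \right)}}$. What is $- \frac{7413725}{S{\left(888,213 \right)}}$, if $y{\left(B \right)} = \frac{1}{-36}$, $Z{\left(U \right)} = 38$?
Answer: $- \frac{5070987900}{16613} \approx -3.0524 \cdot 10^{5}$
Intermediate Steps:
$y{\left(B \right)} = - \frac{1}{36}$
$C = - \frac{462}{19}$ ($C = - \frac{924}{38} = \left(-924\right) \frac{1}{38} = - \frac{462}{19} \approx -24.316$)
$S{\left(J,n \right)} = \frac{16613}{684}$ ($S{\left(J,n \right)} = - \frac{1}{36} - - \frac{462}{19} = - \frac{1}{36} + \frac{462}{19} = \frac{16613}{684}$)
$- \frac{7413725}{S{\left(888,213 \right)}} = - \frac{7413725}{\frac{16613}{684}} = \left(-7413725\right) \frac{684}{16613} = - \frac{5070987900}{16613}$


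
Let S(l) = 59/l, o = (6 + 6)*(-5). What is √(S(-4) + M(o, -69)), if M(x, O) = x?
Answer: I*√299/2 ≈ 8.6458*I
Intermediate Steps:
o = -60 (o = 12*(-5) = -60)
√(S(-4) + M(o, -69)) = √(59/(-4) - 60) = √(59*(-¼) - 60) = √(-59/4 - 60) = √(-299/4) = I*√299/2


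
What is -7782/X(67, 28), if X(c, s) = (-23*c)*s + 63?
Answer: 7782/43085 ≈ 0.18062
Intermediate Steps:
X(c, s) = 63 - 23*c*s (X(c, s) = -23*c*s + 63 = 63 - 23*c*s)
-7782/X(67, 28) = -7782/(63 - 23*67*28) = -7782/(63 - 43148) = -7782/(-43085) = -7782*(-1/43085) = 7782/43085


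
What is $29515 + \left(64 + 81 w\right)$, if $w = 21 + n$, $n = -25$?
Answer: $29255$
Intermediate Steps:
$w = -4$ ($w = 21 - 25 = -4$)
$29515 + \left(64 + 81 w\right) = 29515 + \left(64 + 81 \left(-4\right)\right) = 29515 + \left(64 - 324\right) = 29515 - 260 = 29255$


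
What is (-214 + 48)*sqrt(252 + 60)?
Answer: -332*sqrt(78) ≈ -2932.1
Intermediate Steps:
(-214 + 48)*sqrt(252 + 60) = -332*sqrt(78)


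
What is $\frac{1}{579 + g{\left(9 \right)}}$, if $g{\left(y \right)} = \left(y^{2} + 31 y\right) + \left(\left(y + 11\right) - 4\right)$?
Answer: $\frac{1}{955} \approx 0.0010471$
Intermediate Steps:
$g{\left(y \right)} = 7 + y^{2} + 32 y$ ($g{\left(y \right)} = \left(y^{2} + 31 y\right) + \left(\left(11 + y\right) - 4\right) = \left(y^{2} + 31 y\right) + \left(7 + y\right) = 7 + y^{2} + 32 y$)
$\frac{1}{579 + g{\left(9 \right)}} = \frac{1}{579 + \left(7 + 9^{2} + 32 \cdot 9\right)} = \frac{1}{579 + \left(7 + 81 + 288\right)} = \frac{1}{579 + 376} = \frac{1}{955}$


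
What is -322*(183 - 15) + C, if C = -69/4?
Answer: -216453/4 ≈ -54113.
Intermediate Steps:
C = -69/4 (C = -69*1/4 = -69/4 ≈ -17.250)
-322*(183 - 15) + C = -322*(183 - 15) - 69/4 = -322*168 - 69/4 = -54096 - 69/4 = -216453/4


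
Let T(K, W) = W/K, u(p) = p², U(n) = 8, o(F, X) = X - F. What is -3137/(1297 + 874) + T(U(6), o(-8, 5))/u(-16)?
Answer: -6396353/4446208 ≈ -1.4386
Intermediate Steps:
-3137/(1297 + 874) + T(U(6), o(-8, 5))/u(-16) = -3137/(1297 + 874) + ((5 - 1*(-8))/8)/((-16)²) = -3137/2171 + ((5 + 8)*(⅛))/256 = -3137*1/2171 + (13*(⅛))*(1/256) = -3137/2171 + (13/8)*(1/256) = -3137/2171 + 13/2048 = -6396353/4446208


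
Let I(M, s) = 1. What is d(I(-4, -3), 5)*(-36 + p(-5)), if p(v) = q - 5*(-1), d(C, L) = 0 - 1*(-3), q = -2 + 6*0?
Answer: -99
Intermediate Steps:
q = -2 (q = -2 + 0 = -2)
d(C, L) = 3 (d(C, L) = 0 + 3 = 3)
p(v) = 3 (p(v) = -2 - 5*(-1) = -2 + 5 = 3)
d(I(-4, -3), 5)*(-36 + p(-5)) = 3*(-36 + 3) = 3*(-33) = -99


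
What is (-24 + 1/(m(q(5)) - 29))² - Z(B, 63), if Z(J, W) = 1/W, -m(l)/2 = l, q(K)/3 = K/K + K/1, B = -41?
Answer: 153509198/266175 ≈ 576.72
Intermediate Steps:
q(K) = 3 + 3*K (q(K) = 3*(K/K + K/1) = 3*(1 + K*1) = 3*(1 + K) = 3 + 3*K)
m(l) = -2*l
(-24 + 1/(m(q(5)) - 29))² - Z(B, 63) = (-24 + 1/(-2*(3 + 3*5) - 29))² - 1/63 = (-24 + 1/(-2*(3 + 15) - 29))² - 1*1/63 = (-24 + 1/(-2*18 - 29))² - 1/63 = (-24 + 1/(-36 - 29))² - 1/63 = (-24 + 1/(-65))² - 1/63 = (-24 - 1/65)² - 1/63 = (-1561/65)² - 1/63 = 2436721/4225 - 1/63 = 153509198/266175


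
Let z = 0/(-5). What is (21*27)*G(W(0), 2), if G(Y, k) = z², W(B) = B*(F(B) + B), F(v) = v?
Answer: 0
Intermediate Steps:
z = 0 (z = 0*(-⅕) = 0)
W(B) = 2*B² (W(B) = B*(B + B) = B*(2*B) = 2*B²)
G(Y, k) = 0 (G(Y, k) = 0² = 0)
(21*27)*G(W(0), 2) = (21*27)*0 = 567*0 = 0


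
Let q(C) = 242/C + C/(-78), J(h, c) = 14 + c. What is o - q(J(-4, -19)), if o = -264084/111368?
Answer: 124775338/2714595 ≈ 45.965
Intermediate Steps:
q(C) = 242/C - C/78 (q(C) = 242/C + C*(-1/78) = 242/C - C/78)
o = -66021/27842 (o = -264084*1/111368 = -66021/27842 ≈ -2.3713)
o - q(J(-4, -19)) = -66021/27842 - (242/(14 - 19) - (14 - 19)/78) = -66021/27842 - (242/(-5) - 1/78*(-5)) = -66021/27842 - (242*(-1/5) + 5/78) = -66021/27842 - (-242/5 + 5/78) = -66021/27842 - 1*(-18851/390) = -66021/27842 + 18851/390 = 124775338/2714595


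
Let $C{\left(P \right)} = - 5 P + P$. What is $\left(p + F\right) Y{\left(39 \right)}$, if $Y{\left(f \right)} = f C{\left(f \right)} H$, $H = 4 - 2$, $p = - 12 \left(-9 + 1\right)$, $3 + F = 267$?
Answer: $-4380480$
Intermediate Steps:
$F = 264$ ($F = -3 + 267 = 264$)
$p = 96$ ($p = \left(-12\right) \left(-8\right) = 96$)
$H = 2$
$C{\left(P \right)} = - 4 P$
$Y{\left(f \right)} = - 8 f^{2}$ ($Y{\left(f \right)} = f \left(- 4 f\right) 2 = - 4 f^{2} \cdot 2 = - 8 f^{2}$)
$\left(p + F\right) Y{\left(39 \right)} = \left(96 + 264\right) \left(- 8 \cdot 39^{2}\right) = 360 \left(\left(-8\right) 1521\right) = 360 \left(-12168\right) = -4380480$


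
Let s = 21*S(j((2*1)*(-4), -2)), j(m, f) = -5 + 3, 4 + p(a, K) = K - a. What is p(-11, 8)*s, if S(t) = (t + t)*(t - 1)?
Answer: 3780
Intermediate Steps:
p(a, K) = -4 + K - a (p(a, K) = -4 + (K - a) = -4 + K - a)
j(m, f) = -2
S(t) = 2*t*(-1 + t) (S(t) = (2*t)*(-1 + t) = 2*t*(-1 + t))
s = 252 (s = 21*(2*(-2)*(-1 - 2)) = 21*(2*(-2)*(-3)) = 21*12 = 252)
p(-11, 8)*s = (-4 + 8 - 1*(-11))*252 = (-4 + 8 + 11)*252 = 15*252 = 3780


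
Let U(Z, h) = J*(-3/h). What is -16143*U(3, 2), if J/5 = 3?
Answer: 726435/2 ≈ 3.6322e+5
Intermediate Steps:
J = 15 (J = 5*3 = 15)
U(Z, h) = -45/h (U(Z, h) = 15*(-3/h) = -45/h)
-16143*U(3, 2) = -(-726435)/2 = -16143*(-45/2) = 726435/2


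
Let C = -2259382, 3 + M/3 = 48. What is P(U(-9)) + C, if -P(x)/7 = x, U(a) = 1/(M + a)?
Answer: -40668877/18 ≈ -2.2594e+6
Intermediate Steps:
M = 135 (M = -9 + 3*48 = -9 + 144 = 135)
U(a) = 1/(135 + a)
P(x) = -7*x
P(U(-9)) + C = -7/(135 - 9) - 2259382 = -7/126 - 2259382 = -7*1/126 - 2259382 = -1/18 - 2259382 = -40668877/18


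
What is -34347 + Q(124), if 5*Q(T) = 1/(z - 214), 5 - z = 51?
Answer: -44651101/1300 ≈ -34347.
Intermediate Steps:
z = -46 (z = 5 - 1*51 = 5 - 51 = -46)
Q(T) = -1/1300 (Q(T) = 1/(5*(-46 - 214)) = (⅕)/(-260) = (⅕)*(-1/260) = -1/1300)
-34347 + Q(124) = -34347 - 1/1300 = -44651101/1300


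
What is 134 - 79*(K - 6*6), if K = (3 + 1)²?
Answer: 1714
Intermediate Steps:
K = 16 (K = 4² = 16)
134 - 79*(K - 6*6) = 134 - 79*(16 - 6*6) = 134 - 79*(16 - 36) = 134 - 79*(-20) = 134 + 1580 = 1714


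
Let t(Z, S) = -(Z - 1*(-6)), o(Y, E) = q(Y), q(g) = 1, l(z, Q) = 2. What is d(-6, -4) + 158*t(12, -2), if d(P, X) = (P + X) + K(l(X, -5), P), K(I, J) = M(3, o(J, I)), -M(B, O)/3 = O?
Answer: -2857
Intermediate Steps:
o(Y, E) = 1
M(B, O) = -3*O
K(I, J) = -3 (K(I, J) = -3*1 = -3)
t(Z, S) = -6 - Z (t(Z, S) = -(Z + 6) = -(6 + Z) = -6 - Z)
d(P, X) = -3 + P + X (d(P, X) = (P + X) - 3 = -3 + P + X)
d(-6, -4) + 158*t(12, -2) = (-3 - 6 - 4) + 158*(-6 - 1*12) = -13 + 158*(-6 - 12) = -13 + 158*(-18) = -13 - 2844 = -2857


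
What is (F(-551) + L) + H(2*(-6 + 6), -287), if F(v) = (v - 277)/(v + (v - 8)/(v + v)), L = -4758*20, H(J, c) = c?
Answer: -57901341965/606643 ≈ -95446.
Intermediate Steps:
L = -95160
F(v) = (-277 + v)/(v + (-8 + v)/(2*v)) (F(v) = (-277 + v)/(v + (-8 + v)/((2*v))) = (-277 + v)/(v + (-8 + v)*(1/(2*v))) = (-277 + v)/(v + (-8 + v)/(2*v)))
(F(-551) + L) + H(2*(-6 + 6), -287) = (2*(-551)*(-277 - 551)/(-8 - 551 + 2*(-551)²) - 95160) - 287 = (2*(-551)*(-828)/(-8 - 551 + 2*303601) - 95160) - 287 = (2*(-551)*(-828)/(-8 - 551 + 607202) - 95160) - 287 = (2*(-551)*(-828)/606643 - 95160) - 287 = (2*(-551)*(1/606643)*(-828) - 95160) - 287 = (912456/606643 - 95160) - 287 = -57727235424/606643 - 287 = -57901341965/606643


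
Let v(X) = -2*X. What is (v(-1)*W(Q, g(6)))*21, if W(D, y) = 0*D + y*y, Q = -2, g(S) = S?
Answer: 1512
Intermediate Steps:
W(D, y) = y² (W(D, y) = 0 + y² = y²)
(v(-1)*W(Q, g(6)))*21 = (-2*(-1)*6²)*21 = (2*36)*21 = 72*21 = 1512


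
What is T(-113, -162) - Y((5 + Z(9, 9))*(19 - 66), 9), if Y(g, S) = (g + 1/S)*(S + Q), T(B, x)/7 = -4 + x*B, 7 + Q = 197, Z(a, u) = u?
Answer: 2331305/9 ≈ 2.5903e+5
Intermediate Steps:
Q = 190 (Q = -7 + 197 = 190)
T(B, x) = -28 + 7*B*x (T(B, x) = 7*(-4 + x*B) = 7*(-4 + B*x) = -28 + 7*B*x)
Y(g, S) = (190 + S)*(g + 1/S) (Y(g, S) = (g + 1/S)*(S + 190) = (g + 1/S)*(190 + S) = (190 + S)*(g + 1/S))
T(-113, -162) - Y((5 + Z(9, 9))*(19 - 66), 9) = (-28 + 7*(-113)*(-162)) - (1 + 190*((5 + 9)*(19 - 66)) + 190/9 + 9*((5 + 9)*(19 - 66))) = (-28 + 128142) - (1 + 190*(14*(-47)) + 190*(1/9) + 9*(14*(-47))) = 128114 - (1 + 190*(-658) + 190/9 + 9*(-658)) = 128114 - (1 - 125020 + 190/9 - 5922) = 128114 - 1*(-1178279/9) = 128114 + 1178279/9 = 2331305/9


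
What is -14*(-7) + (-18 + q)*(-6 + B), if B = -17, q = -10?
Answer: 742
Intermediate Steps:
-14*(-7) + (-18 + q)*(-6 + B) = -14*(-7) + (-18 - 10)*(-6 - 17) = 98 - 28*(-23) = 98 + 644 = 742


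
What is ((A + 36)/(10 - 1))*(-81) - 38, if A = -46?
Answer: 52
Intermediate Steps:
((A + 36)/(10 - 1))*(-81) - 38 = ((-46 + 36)/(10 - 1))*(-81) - 38 = -10/9*(-81) - 38 = 90 - 38 = 52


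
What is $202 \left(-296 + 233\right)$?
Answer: $-12726$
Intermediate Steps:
$202 \left(-296 + 233\right) = 202 \left(-63\right) = -12726$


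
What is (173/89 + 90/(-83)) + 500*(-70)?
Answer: -258538651/7387 ≈ -34999.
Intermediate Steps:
(173/89 + 90/(-83)) + 500*(-70) = (173*(1/89) + 90*(-1/83)) - 35000 = (173/89 - 90/83) - 35000 = 6349/7387 - 35000 = -258538651/7387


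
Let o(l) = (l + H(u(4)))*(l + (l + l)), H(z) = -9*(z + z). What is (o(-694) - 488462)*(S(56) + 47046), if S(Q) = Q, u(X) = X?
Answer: 52111297700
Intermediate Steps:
H(z) = -18*z
o(l) = 3*l*(-72 + l) (o(l) = (l - 18*4)*(l + (l + l)) = (l - 72)*(l + 2*l) = (-72 + l)*(3*l) = 3*l*(-72 + l))
(o(-694) - 488462)*(S(56) + 47046) = (3*(-694)*(-72 - 694) - 488462)*(56 + 47046) = (3*(-694)*(-766) - 488462)*47102 = (1594812 - 488462)*47102 = 1106350*47102 = 52111297700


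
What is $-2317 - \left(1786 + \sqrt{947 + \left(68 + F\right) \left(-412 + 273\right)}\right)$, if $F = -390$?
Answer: $-4103 - \sqrt{45705} \approx -4316.8$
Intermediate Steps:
$-2317 - \left(1786 + \sqrt{947 + \left(68 + F\right) \left(-412 + 273\right)}\right) = -2317 - \left(1786 + \sqrt{947 + \left(68 - 390\right) \left(-412 + 273\right)}\right) = -2317 - \left(1786 + \sqrt{947 - -44758}\right) = -2317 - \left(1786 + \sqrt{947 + 44758}\right) = -2317 - \left(1786 + \sqrt{45705}\right) = -4103 - \sqrt{45705}$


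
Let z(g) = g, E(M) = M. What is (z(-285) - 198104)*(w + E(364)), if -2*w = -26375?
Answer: -5376937067/2 ≈ -2.6885e+9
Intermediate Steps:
w = 26375/2 (w = -1/2*(-26375) = 26375/2 ≈ 13188.)
(z(-285) - 198104)*(w + E(364)) = (-285 - 198104)*(26375/2 + 364) = -198389*27103/2 = -5376937067/2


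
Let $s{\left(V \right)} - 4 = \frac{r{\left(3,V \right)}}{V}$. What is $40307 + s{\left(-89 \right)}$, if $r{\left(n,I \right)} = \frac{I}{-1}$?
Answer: $40310$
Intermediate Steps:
$r{\left(n,I \right)} = - I$ ($r{\left(n,I \right)} = I \left(-1\right) = - I$)
$s{\left(V \right)} = 3$ ($s{\left(V \right)} = 4 + \frac{\left(-1\right) V}{V} = 4 - 1 = 3$)
$40307 + s{\left(-89 \right)} = 40307 + 3 = 40310$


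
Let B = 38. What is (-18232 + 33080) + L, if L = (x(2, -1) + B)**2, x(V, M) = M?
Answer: 16217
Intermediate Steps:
L = 1369 (L = (-1 + 38)**2 = 37**2 = 1369)
(-18232 + 33080) + L = (-18232 + 33080) + 1369 = 14848 + 1369 = 16217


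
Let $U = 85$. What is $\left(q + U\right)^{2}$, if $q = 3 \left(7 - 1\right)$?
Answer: $10609$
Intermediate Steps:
$q = 18$ ($q = 3 \cdot 6 = 18$)
$\left(q + U\right)^{2} = \left(18 + 85\right)^{2} = 103^{2} = 10609$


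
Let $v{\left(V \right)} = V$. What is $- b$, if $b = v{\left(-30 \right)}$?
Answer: $30$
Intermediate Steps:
$b = -30$
$- b = \left(-1\right) \left(-30\right) = 30$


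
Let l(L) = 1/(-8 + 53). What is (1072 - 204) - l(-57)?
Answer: 39059/45 ≈ 867.98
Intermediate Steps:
l(L) = 1/45
(1072 - 204) - l(-57) = (1072 - 204) - 1*1/45 = 868 - 1/45 = 39059/45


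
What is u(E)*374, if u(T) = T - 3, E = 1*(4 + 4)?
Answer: 1870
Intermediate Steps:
E = 8 (E = 1*8 = 8)
u(T) = -3 + T
u(E)*374 = (-3 + 8)*374 = 5*374 = 1870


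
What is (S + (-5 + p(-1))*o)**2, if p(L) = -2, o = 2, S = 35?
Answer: 441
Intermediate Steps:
(S + (-5 + p(-1))*o)**2 = (35 + (-5 - 2)*2)**2 = (35 - 7*2)**2 = (35 - 14)**2 = 21**2 = 441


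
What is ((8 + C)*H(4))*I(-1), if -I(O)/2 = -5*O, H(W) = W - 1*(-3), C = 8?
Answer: -1120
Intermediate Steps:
H(W) = 3 + W (H(W) = W + 3 = 3 + W)
I(O) = 10*O (I(O) = -(-10)*O = 10*O)
((8 + C)*H(4))*I(-1) = ((8 + 8)*(3 + 4))*(10*(-1)) = (16*7)*(-10) = 112*(-10) = -1120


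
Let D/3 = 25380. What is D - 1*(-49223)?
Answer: 125363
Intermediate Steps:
D = 76140 (D = 3*25380 = 76140)
D - 1*(-49223) = 76140 - 1*(-49223) = 76140 + 49223 = 125363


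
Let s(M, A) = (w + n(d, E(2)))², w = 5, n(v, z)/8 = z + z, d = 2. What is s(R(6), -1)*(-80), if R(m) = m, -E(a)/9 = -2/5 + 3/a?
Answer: -9412624/5 ≈ -1.8825e+6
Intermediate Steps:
E(a) = 18/5 - 27/a (E(a) = -9*(-2/5 + 3/a) = -9*(-2*⅕ + 3/a) = -9*(-⅖ + 3/a) = 18/5 - 27/a)
n(v, z) = 16*z (n(v, z) = 8*(z + z) = 8*(2*z) = 16*z)
s(M, A) = 588289/25 (s(M, A) = (5 + 16*(18/5 - 27/2))² = (5 + 16*(-99/10))² = (5 - 792/5)² = (-767/5)² = 588289/25)
s(R(6), -1)*(-80) = (588289/25)*(-80) = -9412624/5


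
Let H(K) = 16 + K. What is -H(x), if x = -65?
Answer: 49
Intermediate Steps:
-H(x) = -(16 - 65) = -1*(-49) = 49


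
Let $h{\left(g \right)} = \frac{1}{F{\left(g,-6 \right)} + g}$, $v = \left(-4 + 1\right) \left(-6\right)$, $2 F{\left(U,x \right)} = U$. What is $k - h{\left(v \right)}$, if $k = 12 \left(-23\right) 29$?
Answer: $- \frac{216109}{27} \approx -8004.0$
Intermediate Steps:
$k = -8004$ ($k = \left(-276\right) 29 = -8004$)
$F{\left(U,x \right)} = \frac{U}{2}$
$v = 18$ ($v = \left(-3\right) \left(-6\right) = 18$)
$h{\left(g \right)} = \frac{2}{3 g}$ ($h{\left(g \right)} = \frac{1}{\frac{g}{2} + g} = \frac{1}{\frac{3}{2} g} = \frac{2}{3 g}$)
$k - h{\left(v \right)} = -8004 - \frac{2}{3 \cdot 18} = -8004 - \frac{2}{3} \cdot \frac{1}{18} = -8004 - \frac{1}{27} = - \frac{216109}{27}$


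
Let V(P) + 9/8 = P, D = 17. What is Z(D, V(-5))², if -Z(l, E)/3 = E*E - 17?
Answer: 15515721/4096 ≈ 3788.0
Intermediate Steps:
V(P) = -9/8 + P
Z(l, E) = 51 - 3*E² (Z(l, E) = -3*(E*E - 17) = -3*(E² - 17) = -3*(-17 + E²) = 51 - 3*E²)
Z(D, V(-5))² = (51 - 3*(-9/8 - 5)²)² = (51 - 3*(-49/8)²)² = (51 - 3*2401/64)² = (51 - 7203/64)² = (-3939/64)² = 15515721/4096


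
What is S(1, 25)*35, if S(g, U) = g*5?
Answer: 175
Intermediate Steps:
S(g, U) = 5*g
S(1, 25)*35 = (5*1)*35 = 5*35 = 175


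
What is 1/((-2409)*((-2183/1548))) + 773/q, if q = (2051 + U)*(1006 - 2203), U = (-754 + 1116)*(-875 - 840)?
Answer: 383545116485/1298371571037387 ≈ 0.00029540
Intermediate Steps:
U = -620830 (U = 362*(-1715) = -620830)
q = 740678463 (q = (2051 - 620830)*(1006 - 2203) = -618779*(-1197) = 740678463)
1/((-2409)*((-2183/1548))) + 773/q = 1/((-2409)*((-2183/1548))) + 773/740678463 = -1/(2409*((-2183*1/1548))) + 773*(1/740678463) = -1/(2409*(-2183/1548)) + 773/740678463 = -1/2409*(-1548/2183) + 773/740678463 = 516/1752949 + 773/740678463 = 383545116485/1298371571037387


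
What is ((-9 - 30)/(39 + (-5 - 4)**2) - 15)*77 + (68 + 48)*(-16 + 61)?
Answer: 161599/40 ≈ 4040.0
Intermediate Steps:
((-9 - 30)/(39 + (-5 - 4)**2) - 15)*77 + (68 + 48)*(-16 + 61) = (-39/(39 + (-9)**2) - 15)*77 + 116*45 = (-39/(39 + 81) - 15)*77 + 5220 = (-39/120 - 15)*77 + 5220 = (-39*1/120 - 15)*77 + 5220 = (-13/40 - 15)*77 + 5220 = -613/40*77 + 5220 = -47201/40 + 5220 = 161599/40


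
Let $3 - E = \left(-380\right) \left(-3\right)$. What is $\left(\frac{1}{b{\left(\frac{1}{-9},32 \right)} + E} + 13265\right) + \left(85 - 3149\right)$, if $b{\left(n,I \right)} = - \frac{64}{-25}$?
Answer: $\frac{289310536}{28361} \approx 10201.0$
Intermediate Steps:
$E = -1137$ ($E = 3 - \left(-380\right) \left(-3\right) = 3 - 1140 = -1137$)
$b{\left(n,I \right)} = \frac{64}{25}$ ($b{\left(n,I \right)} = \left(-64\right) \left(- \frac{1}{25}\right) = \frac{64}{25}$)
$\left(\frac{1}{b{\left(\frac{1}{-9},32 \right)} + E} + 13265\right) + \left(85 - 3149\right) = \left(\frac{1}{\frac{64}{25} - 1137} + 13265\right) + \left(85 - 3149\right) = \left(\frac{1}{- \frac{28361}{25}} + 13265\right) + \left(85 - 3149\right) = \left(- \frac{25}{28361} + 13265\right) - 3064 = \frac{376208640}{28361} - 3064 = \frac{289310536}{28361}$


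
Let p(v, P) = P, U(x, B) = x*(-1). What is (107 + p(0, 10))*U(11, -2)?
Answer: -1287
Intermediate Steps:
U(x, B) = -x
(107 + p(0, 10))*U(11, -2) = (107 + 10)*(-1*11) = 117*(-11) = -1287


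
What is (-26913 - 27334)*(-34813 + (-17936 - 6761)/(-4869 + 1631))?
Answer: 6113625887859/3238 ≈ 1.8881e+9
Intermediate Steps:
(-26913 - 27334)*(-34813 + (-17936 - 6761)/(-4869 + 1631)) = -54247*(-34813 - 24697/(-3238)) = -54247*(-34813 - 24697*(-1/3238)) = -54247*(-34813 + 24697/3238) = -54247*(-112699797/3238) = 6113625887859/3238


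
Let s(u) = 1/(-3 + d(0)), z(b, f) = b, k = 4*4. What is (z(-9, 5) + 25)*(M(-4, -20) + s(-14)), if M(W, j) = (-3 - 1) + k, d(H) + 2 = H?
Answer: 944/5 ≈ 188.80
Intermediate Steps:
k = 16
d(H) = -2 + H
M(W, j) = 12 (M(W, j) = (-3 - 1) + 16 = -4 + 16 = 12)
s(u) = -⅕ (s(u) = 1/(-3 + (-2 + 0)) = 1/(-3 - 2) = 1/(-5) = -⅕)
(z(-9, 5) + 25)*(M(-4, -20) + s(-14)) = (-9 + 25)*(12 - ⅕) = 16*(59/5) = 944/5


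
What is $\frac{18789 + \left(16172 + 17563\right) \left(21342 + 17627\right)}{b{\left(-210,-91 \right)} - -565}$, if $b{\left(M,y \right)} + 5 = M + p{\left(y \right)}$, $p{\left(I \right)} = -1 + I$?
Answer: $\frac{219106334}{43} \approx 5.0955 \cdot 10^{6}$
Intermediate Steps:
$b{\left(M,y \right)} = -6 + M + y$ ($b{\left(M,y \right)} = -5 + \left(M + \left(-1 + y\right)\right) = -5 + \left(-1 + M + y\right) = -6 + M + y$)
$\frac{18789 + \left(16172 + 17563\right) \left(21342 + 17627\right)}{b{\left(-210,-91 \right)} - -565} = \frac{18789 + \left(16172 + 17563\right) \left(21342 + 17627\right)}{\left(-6 - 210 - 91\right) - -565} = \frac{18789 + 33735 \cdot 38969}{-307 + 565} = \frac{18789 + 1314619215}{258} = 1314638004 \cdot \frac{1}{258} = \frac{219106334}{43}$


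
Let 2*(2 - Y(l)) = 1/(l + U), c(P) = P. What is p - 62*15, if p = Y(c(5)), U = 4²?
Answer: -38977/42 ≈ -928.02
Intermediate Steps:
U = 16
Y(l) = 2 - 1/(2*(16 + l)) (Y(l) = 2 - 1/(2*(l + 16)) = 2 - 1/(2*(16 + l)))
p = 83/42 (p = (63 + 4*5)/(2*(16 + 5)) = (½)*(63 + 20)/21 = (½)*(1/21)*83 = 83/42 ≈ 1.9762)
p - 62*15 = 83/42 - 62*15 = 83/42 - 930 = -38977/42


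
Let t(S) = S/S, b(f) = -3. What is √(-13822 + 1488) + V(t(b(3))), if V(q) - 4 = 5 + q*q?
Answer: 10 + I*√12334 ≈ 10.0 + 111.06*I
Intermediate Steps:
t(S) = 1
V(q) = 9 + q² (V(q) = 4 + (5 + q*q) = 4 + (5 + q²) = 9 + q²)
√(-13822 + 1488) + V(t(b(3))) = √(-13822 + 1488) + (9 + 1²) = √(-12334) + (9 + 1) = I*√12334 + 10 = 10 + I*√12334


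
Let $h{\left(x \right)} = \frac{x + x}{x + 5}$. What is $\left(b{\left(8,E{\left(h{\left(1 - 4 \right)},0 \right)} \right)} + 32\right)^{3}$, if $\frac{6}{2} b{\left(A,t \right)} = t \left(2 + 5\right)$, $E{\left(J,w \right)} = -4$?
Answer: $\frac{314432}{27} \approx 11646.0$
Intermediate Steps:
$h{\left(x \right)} = \frac{2 x}{5 + x}$
$b{\left(A,t \right)} = \frac{7 t}{3}$ ($b{\left(A,t \right)} = \frac{t \left(2 + 5\right)}{3} = \frac{t 7}{3} = \frac{7 t}{3}$)
$\left(b{\left(8,E{\left(h{\left(1 - 4 \right)},0 \right)} \right)} + 32\right)^{3} = \left(\frac{7}{3} \left(-4\right) + 32\right)^{3} = \left(- \frac{28}{3} + 32\right)^{3} = \left(\frac{68}{3}\right)^{3} = \frac{314432}{27}$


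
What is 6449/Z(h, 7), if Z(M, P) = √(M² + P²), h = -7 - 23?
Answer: 6449*√949/949 ≈ 209.34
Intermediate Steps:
h = -30
6449/Z(h, 7) = 6449/(√((-30)² + 7²)) = 6449/(√(900 + 49)) = 6449/(√949) = 6449*(√949/949) = 6449*√949/949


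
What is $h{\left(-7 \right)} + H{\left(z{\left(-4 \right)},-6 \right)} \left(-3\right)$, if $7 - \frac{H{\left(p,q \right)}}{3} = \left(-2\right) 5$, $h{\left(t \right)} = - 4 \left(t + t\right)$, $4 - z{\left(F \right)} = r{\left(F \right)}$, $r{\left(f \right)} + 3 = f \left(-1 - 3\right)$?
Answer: $-97$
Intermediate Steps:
$r{\left(f \right)} = -3 - 4 f$ ($r{\left(f \right)} = -3 + f \left(-1 - 3\right) = -3 + f \left(-4\right) = -3 - 4 f$)
$z{\left(F \right)} = 7 + 4 F$ ($z{\left(F \right)} = 4 - \left(-3 - 4 F\right) = 4 + \left(3 + 4 F\right) = 7 + 4 F$)
$h{\left(t \right)} = - 8 t$ ($h{\left(t \right)} = - 4 \cdot 2 t = - 8 t$)
$H{\left(p,q \right)} = 51$ ($H{\left(p,q \right)} = 21 - 3 \left(\left(-2\right) 5\right) = 21 - -30 = 21 + 30 = 51$)
$h{\left(-7 \right)} + H{\left(z{\left(-4 \right)},-6 \right)} \left(-3\right) = \left(-8\right) \left(-7\right) + 51 \left(-3\right) = 56 - 153 = -97$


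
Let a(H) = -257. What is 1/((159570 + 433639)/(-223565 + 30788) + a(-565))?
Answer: -192777/50136898 ≈ -0.0038450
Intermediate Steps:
1/((159570 + 433639)/(-223565 + 30788) + a(-565)) = 1/((159570 + 433639)/(-223565 + 30788) - 257) = 1/(593209/(-192777) - 257) = 1/(593209*(-1/192777) - 257) = 1/(-593209/192777 - 257) = 1/(-50136898/192777) = -192777/50136898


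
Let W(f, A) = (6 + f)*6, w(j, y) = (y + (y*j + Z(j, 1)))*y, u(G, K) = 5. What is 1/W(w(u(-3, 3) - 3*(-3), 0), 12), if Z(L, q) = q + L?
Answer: 1/36 ≈ 0.027778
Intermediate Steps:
Z(L, q) = L + q
w(j, y) = y*(1 + j + y + j*y) (w(j, y) = (y + (y*j + (j + 1)))*y = (y + (j*y + (1 + j)))*y = (y + (1 + j + j*y))*y = (1 + j + y + j*y)*y = y*(1 + j + y + j*y))
W(f, A) = 36 + 6*f
1/W(w(u(-3, 3) - 3*(-3), 0), 12) = 1/(36 + 6*(0*(1 + (5 - 3*(-3)) + 0 + (5 - 3*(-3))*0))) = 1/(36 + 6*(0*(1 + (5 + 9) + 0 + (5 + 9)*0))) = 1/(36 + 6*(0*(1 + 14 + 0 + 14*0))) = 1/(36 + 6*(0*(1 + 14 + 0 + 0))) = 1/(36 + 6*(0*15)) = 1/(36 + 6*0) = 1/(36 + 0) = 1/36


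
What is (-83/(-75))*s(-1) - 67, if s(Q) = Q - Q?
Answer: -67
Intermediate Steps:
s(Q) = 0
(-83/(-75))*s(-1) - 67 = -83/(-75)*0 - 67 = -83*(-1/75)*0 - 67 = (83/75)*0 - 67 = 0 - 67 = -67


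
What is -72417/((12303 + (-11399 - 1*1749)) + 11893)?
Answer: -72417/11048 ≈ -6.5548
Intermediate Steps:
-72417/((12303 + (-11399 - 1*1749)) + 11893) = -72417/((12303 + (-11399 - 1749)) + 11893) = -72417/((12303 - 13148) + 11893) = -72417/(-845 + 11893) = -72417/11048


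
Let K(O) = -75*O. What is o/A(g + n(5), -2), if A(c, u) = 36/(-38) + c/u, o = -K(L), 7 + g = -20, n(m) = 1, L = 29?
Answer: 41325/229 ≈ 180.46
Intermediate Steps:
g = -27 (g = -7 - 20 = -27)
o = 2175 (o = -(-75)*29 = -1*(-2175) = 2175)
A(c, u) = -18/19 + c/u (A(c, u) = 36*(-1/38) + c/u = -18/19 + c/u)
o/A(g + n(5), -2) = 2175/(-18/19 + (-27 + 1)/(-2)) = 2175/(-18/19 - 26*(-½)) = 2175/(-18/19 + 13) = 2175/(229/19) = 2175*(19/229) = 41325/229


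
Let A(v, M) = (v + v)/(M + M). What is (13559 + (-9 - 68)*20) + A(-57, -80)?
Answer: 961577/80 ≈ 12020.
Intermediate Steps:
A(v, M) = v/M (A(v, M) = (2*v)/((2*M)) = (2*v)*(1/(2*M)) = v/M)
(13559 + (-9 - 68)*20) + A(-57, -80) = (13559 + (-9 - 68)*20) - 57/(-80) = (13559 - 77*20) - 57*(-1/80) = (13559 - 1540) + 57/80 = 12019 + 57/80 = 961577/80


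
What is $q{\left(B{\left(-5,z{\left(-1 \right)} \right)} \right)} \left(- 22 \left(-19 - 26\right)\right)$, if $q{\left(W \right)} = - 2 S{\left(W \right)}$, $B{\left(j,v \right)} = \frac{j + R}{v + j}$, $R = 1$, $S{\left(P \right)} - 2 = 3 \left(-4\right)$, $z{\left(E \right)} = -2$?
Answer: $19800$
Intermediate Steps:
$S{\left(P \right)} = -10$ ($S{\left(P \right)} = 2 + 3 \left(-4\right) = 2 - 12 = -10$)
$B{\left(j,v \right)} = \frac{1 + j}{j + v}$ ($B{\left(j,v \right)} = \frac{j + 1}{v + j} = \frac{1 + j}{j + v}$)
$q{\left(W \right)} = 20$ ($q{\left(W \right)} = \left(-2\right) \left(-10\right) = 20$)
$q{\left(B{\left(-5,z{\left(-1 \right)} \right)} \right)} \left(- 22 \left(-19 - 26\right)\right) = 20 \left(- 22 \left(-19 - 26\right)\right) = 20 \left(\left(-22\right) \left(-45\right)\right) = 20 \cdot 990 = 19800$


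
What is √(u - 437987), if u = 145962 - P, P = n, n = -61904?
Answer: 9*I*√2841 ≈ 479.71*I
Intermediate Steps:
P = -61904
u = 207866 (u = 145962 - 1*(-61904) = 145962 + 61904 = 207866)
√(u - 437987) = √(207866 - 437987) = √(-230121) = 9*I*√2841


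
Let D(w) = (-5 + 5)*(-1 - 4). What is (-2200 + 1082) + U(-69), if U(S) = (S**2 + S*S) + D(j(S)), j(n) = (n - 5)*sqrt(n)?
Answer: 8404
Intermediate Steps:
j(n) = sqrt(n)*(-5 + n) (j(n) = (-5 + n)*sqrt(n) = sqrt(n)*(-5 + n))
D(w) = 0 (D(w) = 0*(-5) = 0)
U(S) = 2*S**2 (U(S) = (S**2 + S*S) + 0 = (S**2 + S**2) + 0 = 2*S**2 + 0 = 2*S**2)
(-2200 + 1082) + U(-69) = (-2200 + 1082) + 2*(-69)**2 = -1118 + 2*4761 = -1118 + 9522 = 8404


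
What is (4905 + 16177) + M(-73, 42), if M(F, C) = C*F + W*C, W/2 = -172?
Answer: 3568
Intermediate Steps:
W = -344 (W = 2*(-172) = -344)
M(F, C) = -344*C + C*F (M(F, C) = C*F - 344*C = -344*C + C*F)
(4905 + 16177) + M(-73, 42) = (4905 + 16177) + 42*(-344 - 73) = 21082 + 42*(-417) = 21082 - 17514 = 3568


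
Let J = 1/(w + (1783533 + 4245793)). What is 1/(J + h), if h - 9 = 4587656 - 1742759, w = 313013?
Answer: 6342339/18043358275135 ≈ 3.5151e-7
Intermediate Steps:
h = 2844906 (h = 9 + (4587656 - 1742759) = 9 + 2844897 = 2844906)
J = 1/6342339 (J = 1/(313013 + (1783533 + 4245793)) = 1/(313013 + 6029326) = 1/6342339 ≈ 1.5767e-7)
1/(J + h) = 1/(1/6342339 + 2844906) = 1/(18043358275135/6342339) = 6342339/18043358275135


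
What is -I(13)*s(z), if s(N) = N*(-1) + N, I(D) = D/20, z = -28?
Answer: 0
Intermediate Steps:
I(D) = D/20 (I(D) = D*(1/20) = D/20)
s(N) = 0 (s(N) = -N + N = 0)
-I(13)*s(z) = -(1/20)*13*0 = -13*0/20 = -1*0 = 0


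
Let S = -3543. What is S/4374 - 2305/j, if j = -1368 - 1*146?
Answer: 393164/551853 ≈ 0.71244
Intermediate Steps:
j = -1514 (j = -1368 - 146 = -1514)
S/4374 - 2305/j = -3543/4374 - 2305/(-1514) = -3543*1/4374 - 2305*(-1/1514) = -1181/1458 + 2305/1514 = 393164/551853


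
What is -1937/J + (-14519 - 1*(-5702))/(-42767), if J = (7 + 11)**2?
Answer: -79982971/13856508 ≈ -5.7722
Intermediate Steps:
J = 324 (J = 18**2 = 324)
-1937/J + (-14519 - 1*(-5702))/(-42767) = -1937/324 + (-14519 - 1*(-5702))/(-42767) = -1937*1/324 + (-14519 + 5702)*(-1/42767) = -1937/324 - 8817*(-1/42767) = -1937/324 + 8817/42767 = -79982971/13856508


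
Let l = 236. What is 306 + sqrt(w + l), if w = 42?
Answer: 306 + sqrt(278) ≈ 322.67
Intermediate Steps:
306 + sqrt(w + l) = 306 + sqrt(42 + 236) = 306 + sqrt(278)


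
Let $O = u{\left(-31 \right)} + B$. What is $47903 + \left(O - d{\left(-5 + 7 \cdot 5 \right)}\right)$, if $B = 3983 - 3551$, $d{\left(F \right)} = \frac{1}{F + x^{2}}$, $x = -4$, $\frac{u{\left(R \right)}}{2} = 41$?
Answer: $\frac{2227181}{46} \approx 48417.0$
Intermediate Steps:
$u{\left(R \right)} = 82$ ($u{\left(R \right)} = 2 \cdot 41 = 82$)
$d{\left(F \right)} = \frac{1}{16 + F}$ ($d{\left(F \right)} = \frac{1}{F + \left(-4\right)^{2}} = \frac{1}{F + 16} = \frac{1}{16 + F}$)
$B = 432$
$O = 514$ ($O = 82 + 432 = 514$)
$47903 + \left(O - d{\left(-5 + 7 \cdot 5 \right)}\right) = 47903 + \left(514 - \frac{1}{16 + \left(-5 + 7 \cdot 5\right)}\right) = 47903 + \left(514 - \frac{1}{16 + \left(-5 + 35\right)}\right) = 47903 + \left(514 - \frac{1}{16 + 30}\right) = 47903 + \left(514 - \frac{1}{46}\right) = 47903 + \frac{23643}{46} = \frac{2227181}{46}$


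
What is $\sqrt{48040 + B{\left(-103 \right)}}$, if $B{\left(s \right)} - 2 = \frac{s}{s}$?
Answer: $\sqrt{48043} \approx 219.19$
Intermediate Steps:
$B{\left(s \right)} = 3$ ($B{\left(s \right)} = 2 + \frac{s}{s} = 2 + 1 = 3$)
$\sqrt{48040 + B{\left(-103 \right)}} = \sqrt{48040 + 3} = \sqrt{48043}$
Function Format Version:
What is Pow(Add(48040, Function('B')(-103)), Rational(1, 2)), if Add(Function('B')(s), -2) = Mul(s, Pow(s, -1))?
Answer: Pow(48043, Rational(1, 2)) ≈ 219.19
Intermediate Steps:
Function('B')(s) = 3 (Function('B')(s) = Add(2, Mul(s, Pow(s, -1))) = Add(2, 1) = 3)
Pow(Add(48040, Function('B')(-103)), Rational(1, 2)) = Pow(Add(48040, 3), Rational(1, 2)) = Pow(48043, Rational(1, 2))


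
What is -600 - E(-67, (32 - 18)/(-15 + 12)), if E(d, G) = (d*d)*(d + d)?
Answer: 600926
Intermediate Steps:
E(d, G) = 2*d**3 (E(d, G) = d**2*(2*d) = 2*d**3)
-600 - E(-67, (32 - 18)/(-15 + 12)) = -600 - 2*(-67)**3 = -600 - 2*(-300763) = -600 - 1*(-601526) = -600 + 601526 = 600926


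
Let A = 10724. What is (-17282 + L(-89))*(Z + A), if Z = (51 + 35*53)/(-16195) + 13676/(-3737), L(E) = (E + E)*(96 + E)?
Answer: -12020883804362304/60520715 ≈ -1.9862e+8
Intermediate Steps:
L(E) = 2*E*(96 + E) (L(E) = (2*E)*(96 + E) = 2*E*(96 + E))
Z = -228605542/60520715 (Z = (51 + 1855)*(-1/16195) + 13676*(-1/3737) = 1906*(-1/16195) - 13676/3737 = -1906/16195 - 13676/3737 = -228605542/60520715 ≈ -3.7773)
(-17282 + L(-89))*(Z + A) = (-17282 + 2*(-89)*(96 - 89))*(-228605542/60520715 + 10724) = (-17282 + 2*(-89)*7)*(648795542118/60520715) = (-17282 - 1246)*(648795542118/60520715) = -18528*648795542118/60520715 = -12020883804362304/60520715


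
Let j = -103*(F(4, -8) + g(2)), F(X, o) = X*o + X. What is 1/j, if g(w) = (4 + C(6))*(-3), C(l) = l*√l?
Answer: -5/4429 + 9*√6/17716 ≈ 0.00011546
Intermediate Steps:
C(l) = l^(3/2)
g(w) = -12 - 18*√6 (g(w) = (4 + 6^(3/2))*(-3) = (4 + 6*√6)*(-3) = -12 - 18*√6)
F(X, o) = X + X*o
j = 4120 + 1854*√6 (j = -103*(4*(1 - 8) + (-12 - 18*√6)) = -103*(4*(-7) + (-12 - 18*√6)) = -103*(-28 + (-12 - 18*√6)) = -103*(-40 - 18*√6) = 4120 + 1854*√6 ≈ 8661.4)
1/j = 1/(4120 + 1854*√6)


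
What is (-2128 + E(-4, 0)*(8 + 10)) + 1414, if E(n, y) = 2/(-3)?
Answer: -726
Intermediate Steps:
E(n, y) = -⅔ (E(n, y) = 2*(-⅓) = -⅔)
(-2128 + E(-4, 0)*(8 + 10)) + 1414 = (-2128 - 2*(8 + 10)/3) + 1414 = (-2128 - ⅔*18) + 1414 = (-2128 - 12) + 1414 = -2140 + 1414 = -726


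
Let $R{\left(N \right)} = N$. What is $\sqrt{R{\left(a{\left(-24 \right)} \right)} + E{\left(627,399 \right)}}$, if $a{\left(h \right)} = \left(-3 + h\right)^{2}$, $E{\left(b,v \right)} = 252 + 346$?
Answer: $\sqrt{1327} \approx 36.428$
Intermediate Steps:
$E{\left(b,v \right)} = 598$
$\sqrt{R{\left(a{\left(-24 \right)} \right)} + E{\left(627,399 \right)}} = \sqrt{\left(-3 - 24\right)^{2} + 598} = \sqrt{\left(-27\right)^{2} + 598} = \sqrt{729 + 598} = \sqrt{1327}$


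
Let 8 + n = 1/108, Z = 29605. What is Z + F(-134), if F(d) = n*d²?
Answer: -3074672/27 ≈ -1.1388e+5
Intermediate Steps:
n = -863/108 (n = -8 + 1/108 = -863/108 ≈ -7.9907)
F(d) = -863*d²/108
Z + F(-134) = 29605 - 863/108*(-134)² = 29605 - 863/108*17956 = 29605 - 3874007/27 = -3074672/27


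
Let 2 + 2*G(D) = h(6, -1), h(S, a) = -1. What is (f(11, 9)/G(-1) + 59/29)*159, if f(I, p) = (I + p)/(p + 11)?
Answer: 6307/29 ≈ 217.48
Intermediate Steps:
G(D) = -3/2 (G(D) = -1 + (½)*(-1) = -1 - ½ = -3/2)
f(I, p) = (I + p)/(11 + p)
(f(11, 9)/G(-1) + 59/29)*159 = (((11 + 9)/(11 + 9))/(-3/2) + 59/29)*159 = ((20/20)*(-⅔) + 59*(1/29))*159 = (((1/20)*20)*(-⅔) + 59/29)*159 = (1*(-⅔) + 59/29)*159 = (-⅔ + 59/29)*159 = (119/87)*159 = 6307/29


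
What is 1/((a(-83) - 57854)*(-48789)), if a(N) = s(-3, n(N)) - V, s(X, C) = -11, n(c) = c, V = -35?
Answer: 1/2821467870 ≈ 3.5443e-10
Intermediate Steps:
a(N) = 24 (a(N) = -11 - 1*(-35) = -11 + 35 = 24)
1/((a(-83) - 57854)*(-48789)) = 1/((24 - 57854)*(-48789)) = -1/48789/(-57830) = -1/57830*(-1/48789) = 1/2821467870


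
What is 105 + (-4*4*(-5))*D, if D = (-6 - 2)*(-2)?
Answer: 1385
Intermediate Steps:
D = 16 (D = -8*(-2) = 16)
105 + (-4*4*(-5))*D = 105 + (-4*4*(-5))*16 = 105 - 16*(-5)*16 = 105 + 80*16 = 105 + 1280 = 1385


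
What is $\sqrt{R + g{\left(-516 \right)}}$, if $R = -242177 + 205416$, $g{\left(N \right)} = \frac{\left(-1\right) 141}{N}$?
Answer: $\frac{i \sqrt{271882335}}{86} \approx 191.73 i$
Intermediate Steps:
$g{\left(N \right)} = - \frac{141}{N}$
$R = -36761$
$\sqrt{R + g{\left(-516 \right)}} = \sqrt{-36761 - \frac{141}{-516}} = \sqrt{-36761 - - \frac{47}{172}} = \sqrt{-36761 + \frac{47}{172}} = \sqrt{- \frac{6322845}{172}} = \frac{i \sqrt{271882335}}{86}$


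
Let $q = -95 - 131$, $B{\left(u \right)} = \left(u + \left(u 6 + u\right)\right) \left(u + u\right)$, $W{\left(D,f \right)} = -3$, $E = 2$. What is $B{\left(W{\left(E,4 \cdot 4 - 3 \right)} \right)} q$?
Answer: $-32544$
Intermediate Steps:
$B{\left(u \right)} = 16 u^{2}$ ($B{\left(u \right)} = \left(u + \left(6 u + u\right)\right) 2 u = \left(u + 7 u\right) 2 u = 8 u 2 u = 16 u^{2}$)
$q = -226$
$B{\left(W{\left(E,4 \cdot 4 - 3 \right)} \right)} q = 16 \left(-3\right)^{2} \left(-226\right) = 16 \cdot 9 \left(-226\right) = 144 \left(-226\right) = -32544$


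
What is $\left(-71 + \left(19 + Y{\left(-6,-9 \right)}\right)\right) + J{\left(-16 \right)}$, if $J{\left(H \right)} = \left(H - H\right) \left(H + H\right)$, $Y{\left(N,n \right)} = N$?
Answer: $-58$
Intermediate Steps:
$J{\left(H \right)} = 0$ ($J{\left(H \right)} = 0 \cdot 2 H = 0$)
$\left(-71 + \left(19 + Y{\left(-6,-9 \right)}\right)\right) + J{\left(-16 \right)} = \left(-71 + \left(19 - 6\right)\right) + 0 = \left(-71 + 13\right) + 0 = -58 + 0 = -58$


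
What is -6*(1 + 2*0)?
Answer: -6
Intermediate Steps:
-6*(1 + 2*0) = -6*(1 + 0) = -6*1 = -6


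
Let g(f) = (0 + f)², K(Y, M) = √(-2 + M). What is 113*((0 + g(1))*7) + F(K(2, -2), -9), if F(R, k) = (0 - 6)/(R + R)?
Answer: 791 + 3*I/2 ≈ 791.0 + 1.5*I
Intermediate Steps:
g(f) = f²
F(R, k) = -3/R (F(R, k) = -6*1/(2*R) = -3/R)
113*((0 + g(1))*7) + F(K(2, -2), -9) = 113*((0 + 1²)*7) - 3/√(-2 - 2) = 113*((0 + 1)*7) - 3*(-I/2) = 113*(1*7) - 3*(-I/2) = 113*7 - (-3)*I/2 = 791 + 3*I/2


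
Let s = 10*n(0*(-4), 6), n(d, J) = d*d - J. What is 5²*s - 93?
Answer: -1593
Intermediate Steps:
n(d, J) = d² - J
s = -60 (s = 10*((0*(-4))² - 1*6) = 10*(0² - 6) = 10*(0 - 6) = 10*(-6) = -60)
5²*s - 93 = 5²*(-60) - 93 = 25*(-60) - 93 = -1500 - 93 = -1593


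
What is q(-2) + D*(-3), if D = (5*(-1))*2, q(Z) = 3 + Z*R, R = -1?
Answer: 35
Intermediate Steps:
q(Z) = 3 - Z (q(Z) = 3 + Z*(-1) = 3 - Z)
D = -10 (D = -5*2 = -10)
q(-2) + D*(-3) = (3 - 1*(-2)) - 10*(-3) = (3 + 2) + 30 = 5 + 30 = 35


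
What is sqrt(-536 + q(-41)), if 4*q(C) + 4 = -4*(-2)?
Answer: I*sqrt(535) ≈ 23.13*I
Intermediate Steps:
q(C) = 1 (q(C) = -1 + (-4*(-2))/4 = -1 + (1/4)*8 = -1 + 2 = 1)
sqrt(-536 + q(-41)) = sqrt(-536 + 1) = sqrt(-535) = I*sqrt(535)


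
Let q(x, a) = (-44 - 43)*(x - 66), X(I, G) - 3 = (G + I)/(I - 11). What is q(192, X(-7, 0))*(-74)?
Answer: 811188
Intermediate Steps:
X(I, G) = 3 + (G + I)/(-11 + I) (X(I, G) = 3 + (G + I)/(I - 11) = 3 + (G + I)/(-11 + I))
q(x, a) = 5742 - 87*x (q(x, a) = -87*(-66 + x) = 5742 - 87*x)
q(192, X(-7, 0))*(-74) = (5742 - 87*192)*(-74) = (5742 - 16704)*(-74) = -10962*(-74) = 811188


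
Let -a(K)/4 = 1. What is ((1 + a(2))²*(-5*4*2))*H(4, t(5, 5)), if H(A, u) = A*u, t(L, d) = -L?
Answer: 7200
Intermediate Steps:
a(K) = -4 (a(K) = -4*1 = -4)
((1 + a(2))²*(-5*4*2))*H(4, t(5, 5)) = ((1 - 4)²*(-5*4*2))*(4*(-1*5)) = ((-3)²*(-20*2))*(4*(-5)) = (9*(-40))*(-20) = -360*(-20) = 7200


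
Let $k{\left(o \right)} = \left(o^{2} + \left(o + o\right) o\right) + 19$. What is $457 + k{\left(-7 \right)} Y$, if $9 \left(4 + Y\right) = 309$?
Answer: $\frac{16477}{3} \approx 5492.3$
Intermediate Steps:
$k{\left(o \right)} = 19 + 3 o^{2}$ ($k{\left(o \right)} = \left(o^{2} + 2 o o\right) + 19 = \left(o^{2} + 2 o^{2}\right) + 19 = 3 o^{2} + 19 = 19 + 3 o^{2}$)
$Y = \frac{91}{3}$ ($Y = -4 + \frac{1}{9} \cdot 309 = -4 + \frac{103}{3} = \frac{91}{3} \approx 30.333$)
$457 + k{\left(-7 \right)} Y = 457 + \left(19 + 3 \left(-7\right)^{2}\right) \frac{91}{3} = 457 + \left(19 + 3 \cdot 49\right) \frac{91}{3} = 457 + \left(19 + 147\right) \frac{91}{3} = 457 + 166 \cdot \frac{91}{3} = 457 + \frac{15106}{3} = \frac{16477}{3}$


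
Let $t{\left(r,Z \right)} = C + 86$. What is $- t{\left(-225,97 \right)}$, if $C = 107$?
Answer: $-193$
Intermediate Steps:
$t{\left(r,Z \right)} = 193$ ($t{\left(r,Z \right)} = 107 + 86 = 193$)
$- t{\left(-225,97 \right)} = \left(-1\right) 193 = -193$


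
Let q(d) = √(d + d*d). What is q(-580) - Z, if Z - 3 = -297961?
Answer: 297958 + 2*√83955 ≈ 2.9854e+5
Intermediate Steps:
Z = -297958 (Z = 3 - 297961 = -297958)
q(d) = √(d + d²)
q(-580) - Z = √(-580*(1 - 580)) - 1*(-297958) = √(-580*(-579)) + 297958 = √335820 + 297958 = 2*√83955 + 297958 = 297958 + 2*√83955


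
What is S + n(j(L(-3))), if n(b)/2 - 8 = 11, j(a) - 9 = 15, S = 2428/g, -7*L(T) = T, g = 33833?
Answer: 1288082/33833 ≈ 38.072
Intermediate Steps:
L(T) = -T/7
S = 2428/33833 ≈ 0.071764
j(a) = 24 (j(a) = 9 + 15 = 24)
n(b) = 38 (n(b) = 16 + 2*11 = 16 + 22 = 38)
S + n(j(L(-3))) = 2428/33833 + 38 = 1288082/33833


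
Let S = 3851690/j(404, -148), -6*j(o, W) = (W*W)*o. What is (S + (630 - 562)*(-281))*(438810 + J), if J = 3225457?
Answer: -154919647747479989/2212304 ≈ -7.0026e+10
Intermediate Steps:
j(o, W) = -o*W²/6 (j(o, W) = -W*W*o/6 = -W²*o/6 = -o*W²/6)
S = -5777535/2212304 (S = 3851690/((-⅙*404*(-148)²)) = 3851690/((-⅙*404*21904)) = 3851690/(-4424608/3) = 3851690*(-3/4424608) = -5777535/2212304 ≈ -2.6115)
(S + (630 - 562)*(-281))*(438810 + J) = (-5777535/2212304 + (630 - 562)*(-281))*(438810 + 3225457) = (-5777535/2212304 + 68*(-281))*3664267 = (-5777535/2212304 - 19108)*3664267 = -42278482367/2212304*3664267 = -154919647747479989/2212304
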